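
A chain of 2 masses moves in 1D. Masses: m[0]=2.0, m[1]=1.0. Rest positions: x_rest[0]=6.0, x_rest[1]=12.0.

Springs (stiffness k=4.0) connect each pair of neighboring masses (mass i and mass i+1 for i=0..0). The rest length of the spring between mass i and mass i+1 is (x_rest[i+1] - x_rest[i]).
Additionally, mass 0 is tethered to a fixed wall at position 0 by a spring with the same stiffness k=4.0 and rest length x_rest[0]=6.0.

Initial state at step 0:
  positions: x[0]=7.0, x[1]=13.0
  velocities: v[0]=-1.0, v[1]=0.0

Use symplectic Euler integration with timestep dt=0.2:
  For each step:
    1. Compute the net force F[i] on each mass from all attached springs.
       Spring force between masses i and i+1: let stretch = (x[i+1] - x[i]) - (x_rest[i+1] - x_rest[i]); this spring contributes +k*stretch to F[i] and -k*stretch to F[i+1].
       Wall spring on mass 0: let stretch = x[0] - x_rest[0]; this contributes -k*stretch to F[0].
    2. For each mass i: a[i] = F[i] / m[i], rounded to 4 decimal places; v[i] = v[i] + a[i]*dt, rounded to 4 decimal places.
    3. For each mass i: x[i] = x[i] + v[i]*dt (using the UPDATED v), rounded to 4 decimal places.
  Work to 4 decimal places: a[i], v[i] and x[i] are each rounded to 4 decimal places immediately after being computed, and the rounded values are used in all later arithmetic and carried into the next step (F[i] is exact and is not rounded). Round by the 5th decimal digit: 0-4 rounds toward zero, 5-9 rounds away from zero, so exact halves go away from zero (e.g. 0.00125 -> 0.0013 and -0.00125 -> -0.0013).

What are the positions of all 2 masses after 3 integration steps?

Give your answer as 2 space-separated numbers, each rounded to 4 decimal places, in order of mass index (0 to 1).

Step 0: x=[7.0000 13.0000] v=[-1.0000 0.0000]
Step 1: x=[6.7200 13.0000] v=[-1.4000 0.0000]
Step 2: x=[6.4048 12.9552] v=[-1.5760 -0.2240]
Step 3: x=[6.1012 12.8223] v=[-1.5178 -0.6643]

Answer: 6.1012 12.8223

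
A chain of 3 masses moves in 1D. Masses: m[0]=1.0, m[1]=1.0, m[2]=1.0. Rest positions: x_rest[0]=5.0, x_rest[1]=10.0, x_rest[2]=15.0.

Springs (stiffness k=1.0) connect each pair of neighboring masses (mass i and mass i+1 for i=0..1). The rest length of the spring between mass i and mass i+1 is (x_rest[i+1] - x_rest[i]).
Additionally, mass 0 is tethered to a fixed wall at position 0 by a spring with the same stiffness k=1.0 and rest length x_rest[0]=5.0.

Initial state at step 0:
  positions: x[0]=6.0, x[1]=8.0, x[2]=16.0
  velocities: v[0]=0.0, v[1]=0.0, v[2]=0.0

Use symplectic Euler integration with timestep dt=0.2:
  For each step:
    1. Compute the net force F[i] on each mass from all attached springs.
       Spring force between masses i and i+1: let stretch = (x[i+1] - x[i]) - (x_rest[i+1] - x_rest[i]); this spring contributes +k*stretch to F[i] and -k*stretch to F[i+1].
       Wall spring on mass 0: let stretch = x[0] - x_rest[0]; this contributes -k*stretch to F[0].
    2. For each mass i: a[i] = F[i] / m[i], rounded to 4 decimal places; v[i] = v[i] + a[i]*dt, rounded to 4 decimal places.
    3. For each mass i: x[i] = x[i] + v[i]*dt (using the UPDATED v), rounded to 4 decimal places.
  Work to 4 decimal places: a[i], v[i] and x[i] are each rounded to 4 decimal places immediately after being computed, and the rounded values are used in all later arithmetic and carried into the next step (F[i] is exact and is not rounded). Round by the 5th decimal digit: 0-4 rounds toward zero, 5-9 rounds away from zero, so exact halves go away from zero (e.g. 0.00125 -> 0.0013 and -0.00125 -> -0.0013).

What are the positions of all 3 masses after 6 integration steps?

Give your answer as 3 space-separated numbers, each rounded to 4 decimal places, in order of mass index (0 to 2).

Step 0: x=[6.0000 8.0000 16.0000] v=[0.0000 0.0000 0.0000]
Step 1: x=[5.8400 8.2400 15.8800] v=[-0.8000 1.2000 -0.6000]
Step 2: x=[5.5424 8.6896 15.6544] v=[-1.4880 2.2480 -1.1280]
Step 3: x=[5.1490 9.2919 15.3502] v=[-1.9670 3.0115 -1.5210]
Step 4: x=[4.7154 9.9708 15.0037] v=[-2.1682 3.3946 -1.7327]
Step 5: x=[4.3034 10.6408 14.6558] v=[-2.0602 3.3501 -1.7393]
Step 6: x=[3.9727 11.2179 14.3473] v=[-1.6534 2.8856 -1.5423]

Answer: 3.9727 11.2179 14.3473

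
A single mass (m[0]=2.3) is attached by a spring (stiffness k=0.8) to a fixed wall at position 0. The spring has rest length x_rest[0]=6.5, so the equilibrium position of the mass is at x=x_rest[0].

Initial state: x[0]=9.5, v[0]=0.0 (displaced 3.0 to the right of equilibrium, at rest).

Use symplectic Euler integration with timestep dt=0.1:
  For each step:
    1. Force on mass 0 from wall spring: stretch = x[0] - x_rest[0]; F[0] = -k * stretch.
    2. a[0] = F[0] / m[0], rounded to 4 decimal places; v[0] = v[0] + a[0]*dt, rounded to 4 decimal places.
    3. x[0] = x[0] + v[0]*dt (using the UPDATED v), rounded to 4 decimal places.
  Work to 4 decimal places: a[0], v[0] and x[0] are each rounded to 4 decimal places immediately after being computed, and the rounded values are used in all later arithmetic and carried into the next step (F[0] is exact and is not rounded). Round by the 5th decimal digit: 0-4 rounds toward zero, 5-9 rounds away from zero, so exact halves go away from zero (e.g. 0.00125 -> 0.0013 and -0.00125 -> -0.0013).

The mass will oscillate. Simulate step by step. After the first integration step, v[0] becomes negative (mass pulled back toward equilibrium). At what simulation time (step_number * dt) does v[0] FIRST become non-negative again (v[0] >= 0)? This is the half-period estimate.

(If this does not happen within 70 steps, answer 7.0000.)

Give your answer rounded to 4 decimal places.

Answer: 5.4000

Derivation:
Step 0: x=[9.5000] v=[0.0000]
Step 1: x=[9.4896] v=[-0.1044]
Step 2: x=[9.4688] v=[-0.2084]
Step 3: x=[9.4376] v=[-0.3117]
Step 4: x=[9.3962] v=[-0.4139]
Step 5: x=[9.3447] v=[-0.5146]
Step 6: x=[9.2833] v=[-0.6136]
Step 7: x=[9.2123] v=[-0.7104]
Step 8: x=[9.1318] v=[-0.8047]
Step 9: x=[9.0422] v=[-0.8962]
Step 10: x=[8.9437] v=[-0.9846]
Step 11: x=[8.8367] v=[-1.0696]
Step 12: x=[8.7216] v=[-1.1509]
Step 13: x=[8.5988] v=[-1.2282]
Step 14: x=[8.4687] v=[-1.3012]
Step 15: x=[8.3317] v=[-1.3697]
Step 16: x=[8.1884] v=[-1.4334]
Step 17: x=[8.0392] v=[-1.4921]
Step 18: x=[7.8846] v=[-1.5456]
Step 19: x=[7.7252] v=[-1.5938]
Step 20: x=[7.5616] v=[-1.6364]
Step 21: x=[7.3943] v=[-1.6733]
Step 22: x=[7.2239] v=[-1.7044]
Step 23: x=[7.0509] v=[-1.7296]
Step 24: x=[6.8760] v=[-1.7488]
Step 25: x=[6.6998] v=[-1.7619]
Step 26: x=[6.5229] v=[-1.7689]
Step 27: x=[6.3459] v=[-1.7697]
Step 28: x=[6.1695] v=[-1.7643]
Step 29: x=[5.9942] v=[-1.7528]
Step 30: x=[5.8207] v=[-1.7352]
Step 31: x=[5.6495] v=[-1.7116]
Step 32: x=[5.4813] v=[-1.6820]
Step 33: x=[5.3166] v=[-1.6466]
Step 34: x=[5.1561] v=[-1.6054]
Step 35: x=[5.0002] v=[-1.5587]
Step 36: x=[4.8496] v=[-1.5065]
Step 37: x=[4.7047] v=[-1.4491]
Step 38: x=[4.5660] v=[-1.3867]
Step 39: x=[4.4341] v=[-1.3194]
Step 40: x=[4.3094] v=[-1.2475]
Step 41: x=[4.1923] v=[-1.1713]
Step 42: x=[4.0832] v=[-1.0910]
Step 43: x=[3.9825] v=[-1.0069]
Step 44: x=[3.8906] v=[-0.9193]
Step 45: x=[3.8078] v=[-0.8285]
Step 46: x=[3.7343] v=[-0.7349]
Step 47: x=[3.6704] v=[-0.6387]
Step 48: x=[3.6164] v=[-0.5403]
Step 49: x=[3.5724] v=[-0.4400]
Step 50: x=[3.5386] v=[-0.3382]
Step 51: x=[3.5151] v=[-0.2352]
Step 52: x=[3.5020] v=[-0.1314]
Step 53: x=[3.4993] v=[-0.0271]
Step 54: x=[3.5070] v=[0.0773]
First v>=0 after going negative at step 54, time=5.4000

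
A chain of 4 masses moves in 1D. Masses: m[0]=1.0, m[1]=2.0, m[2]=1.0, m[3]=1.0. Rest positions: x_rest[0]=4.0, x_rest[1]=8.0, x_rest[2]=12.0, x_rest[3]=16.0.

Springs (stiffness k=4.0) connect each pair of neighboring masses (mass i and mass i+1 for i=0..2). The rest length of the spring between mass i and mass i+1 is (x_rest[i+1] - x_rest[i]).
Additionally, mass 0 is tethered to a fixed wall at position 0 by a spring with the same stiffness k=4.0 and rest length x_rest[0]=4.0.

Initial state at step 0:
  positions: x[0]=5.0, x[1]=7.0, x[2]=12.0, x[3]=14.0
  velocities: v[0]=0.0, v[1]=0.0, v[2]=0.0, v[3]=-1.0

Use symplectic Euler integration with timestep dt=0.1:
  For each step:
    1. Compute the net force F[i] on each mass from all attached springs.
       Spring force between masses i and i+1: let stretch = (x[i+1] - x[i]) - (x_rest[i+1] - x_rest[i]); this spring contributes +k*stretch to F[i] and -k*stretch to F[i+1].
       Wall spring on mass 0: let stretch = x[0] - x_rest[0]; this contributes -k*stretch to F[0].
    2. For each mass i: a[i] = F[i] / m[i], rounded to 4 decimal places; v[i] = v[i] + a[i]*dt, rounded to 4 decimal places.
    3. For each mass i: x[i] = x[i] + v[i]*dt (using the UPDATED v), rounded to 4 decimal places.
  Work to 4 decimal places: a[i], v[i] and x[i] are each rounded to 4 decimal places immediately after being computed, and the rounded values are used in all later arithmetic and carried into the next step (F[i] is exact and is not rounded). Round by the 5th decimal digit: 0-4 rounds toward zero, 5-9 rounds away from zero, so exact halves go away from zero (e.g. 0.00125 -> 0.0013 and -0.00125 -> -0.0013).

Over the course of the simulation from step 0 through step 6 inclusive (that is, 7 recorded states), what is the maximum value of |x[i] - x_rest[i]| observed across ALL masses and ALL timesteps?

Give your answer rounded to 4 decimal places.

Answer: 2.0200

Derivation:
Step 0: x=[5.0000 7.0000 12.0000 14.0000] v=[0.0000 0.0000 0.0000 -1.0000]
Step 1: x=[4.8800 7.0600 11.8800 13.9800] v=[-1.2000 0.6000 -1.2000 -0.2000]
Step 2: x=[4.6520 7.1728 11.6512 14.0360] v=[-2.2800 1.1280 -2.2880 0.5600]
Step 3: x=[4.3388 7.3248 11.3387 14.1566] v=[-3.1325 1.5195 -3.1254 1.2061]
Step 4: x=[3.9714 7.4973 10.9783 14.3245] v=[-3.6736 1.7251 -3.6038 1.6789]
Step 5: x=[3.5862 7.6689 10.6125 14.5185] v=[-3.8518 1.7161 -3.6577 1.9404]
Step 6: x=[3.2209 7.8177 10.2852 14.7163] v=[-3.6532 1.4883 -3.2727 1.9780]
Max displacement = 2.0200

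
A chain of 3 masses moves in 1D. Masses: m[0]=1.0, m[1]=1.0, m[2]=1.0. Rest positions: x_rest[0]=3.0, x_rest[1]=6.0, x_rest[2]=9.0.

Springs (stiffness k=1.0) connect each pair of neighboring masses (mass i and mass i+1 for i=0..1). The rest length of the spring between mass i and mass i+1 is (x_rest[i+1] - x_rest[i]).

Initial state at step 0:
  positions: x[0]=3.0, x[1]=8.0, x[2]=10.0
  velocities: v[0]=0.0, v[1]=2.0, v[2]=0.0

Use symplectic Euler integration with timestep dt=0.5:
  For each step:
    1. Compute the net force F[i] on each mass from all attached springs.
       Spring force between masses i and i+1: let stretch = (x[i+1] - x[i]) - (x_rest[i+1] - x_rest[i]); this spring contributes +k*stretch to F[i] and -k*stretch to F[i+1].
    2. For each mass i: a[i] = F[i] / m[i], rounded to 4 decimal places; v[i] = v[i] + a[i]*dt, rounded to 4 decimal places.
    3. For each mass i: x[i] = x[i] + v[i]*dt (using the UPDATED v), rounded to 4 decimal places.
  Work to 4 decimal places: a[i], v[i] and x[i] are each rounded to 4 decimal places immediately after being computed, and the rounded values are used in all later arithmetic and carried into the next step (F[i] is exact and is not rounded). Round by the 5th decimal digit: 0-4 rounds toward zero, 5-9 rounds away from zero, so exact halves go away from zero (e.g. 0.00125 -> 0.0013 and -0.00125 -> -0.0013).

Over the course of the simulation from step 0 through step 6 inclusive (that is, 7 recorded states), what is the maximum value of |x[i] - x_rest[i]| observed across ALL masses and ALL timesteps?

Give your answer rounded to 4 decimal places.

Answer: 3.4474

Derivation:
Step 0: x=[3.0000 8.0000 10.0000] v=[0.0000 2.0000 0.0000]
Step 1: x=[3.5000 8.2500 10.2500] v=[1.0000 0.5000 0.5000]
Step 2: x=[4.4375 7.8125 10.7500] v=[1.8750 -0.8750 1.0000]
Step 3: x=[5.4688 7.2656 11.2657] v=[2.0625 -1.0938 1.0313]
Step 4: x=[6.1993 7.2696 11.5314] v=[1.4609 0.0079 0.5313]
Step 5: x=[6.4474 8.0715 11.4816] v=[0.4961 1.6037 -0.0996]
Step 6: x=[6.3515 9.3199 11.3293] v=[-0.1919 2.4967 -0.3047]
Max displacement = 3.4474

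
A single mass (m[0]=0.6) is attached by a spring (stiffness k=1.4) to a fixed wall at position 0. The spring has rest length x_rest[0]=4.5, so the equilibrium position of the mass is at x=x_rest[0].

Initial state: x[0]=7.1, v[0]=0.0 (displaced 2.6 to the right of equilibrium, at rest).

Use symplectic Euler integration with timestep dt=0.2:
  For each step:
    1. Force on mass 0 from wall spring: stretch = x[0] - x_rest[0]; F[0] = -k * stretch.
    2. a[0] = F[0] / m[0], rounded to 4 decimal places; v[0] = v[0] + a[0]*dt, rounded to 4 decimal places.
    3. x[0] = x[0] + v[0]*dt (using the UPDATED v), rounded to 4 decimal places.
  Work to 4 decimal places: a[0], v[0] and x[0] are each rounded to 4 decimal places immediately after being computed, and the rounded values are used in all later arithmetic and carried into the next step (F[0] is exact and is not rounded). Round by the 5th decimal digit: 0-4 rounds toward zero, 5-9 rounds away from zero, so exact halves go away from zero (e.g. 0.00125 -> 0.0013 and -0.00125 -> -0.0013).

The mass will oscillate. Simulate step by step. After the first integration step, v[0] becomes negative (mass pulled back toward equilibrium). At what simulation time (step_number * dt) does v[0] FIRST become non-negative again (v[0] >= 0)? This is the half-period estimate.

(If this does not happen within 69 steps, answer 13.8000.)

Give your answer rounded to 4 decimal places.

Answer: 2.2000

Derivation:
Step 0: x=[7.1000] v=[0.0000]
Step 1: x=[6.8573] v=[-1.2133]
Step 2: x=[6.3946] v=[-2.3134]
Step 3: x=[5.7551] v=[-3.1975]
Step 4: x=[4.9985] v=[-3.7832]
Step 5: x=[4.1953] v=[-4.0158]
Step 6: x=[3.4206] v=[-3.8736]
Step 7: x=[2.7466] v=[-3.3699]
Step 8: x=[2.2363] v=[-2.5516]
Step 9: x=[1.9373] v=[-1.4952]
Step 10: x=[1.8774] v=[-0.2993]
Step 11: x=[2.0623] v=[0.9246]
First v>=0 after going negative at step 11, time=2.2000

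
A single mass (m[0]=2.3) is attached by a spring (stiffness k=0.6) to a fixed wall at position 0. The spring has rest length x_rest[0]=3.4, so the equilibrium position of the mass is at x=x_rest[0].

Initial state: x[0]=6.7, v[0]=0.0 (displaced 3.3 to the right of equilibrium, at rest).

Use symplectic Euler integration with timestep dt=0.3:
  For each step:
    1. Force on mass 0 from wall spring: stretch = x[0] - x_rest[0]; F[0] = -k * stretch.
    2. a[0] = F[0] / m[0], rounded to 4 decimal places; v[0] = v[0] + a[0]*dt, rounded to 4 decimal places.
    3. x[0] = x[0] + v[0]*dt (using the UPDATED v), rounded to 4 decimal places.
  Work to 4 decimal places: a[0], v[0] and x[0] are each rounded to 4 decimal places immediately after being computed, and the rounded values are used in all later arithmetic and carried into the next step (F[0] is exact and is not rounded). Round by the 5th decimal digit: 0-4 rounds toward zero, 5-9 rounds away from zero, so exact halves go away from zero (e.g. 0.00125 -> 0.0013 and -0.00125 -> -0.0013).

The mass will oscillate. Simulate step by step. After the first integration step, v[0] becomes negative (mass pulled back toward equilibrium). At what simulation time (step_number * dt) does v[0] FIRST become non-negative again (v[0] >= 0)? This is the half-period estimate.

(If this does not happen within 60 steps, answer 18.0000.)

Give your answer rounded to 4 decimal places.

Step 0: x=[6.7000] v=[0.0000]
Step 1: x=[6.6225] v=[-0.2583]
Step 2: x=[6.4694] v=[-0.5105]
Step 3: x=[6.2442] v=[-0.7507]
Step 4: x=[5.9522] v=[-0.9733]
Step 5: x=[5.6003] v=[-1.1730]
Step 6: x=[5.1967] v=[-1.3452]
Step 7: x=[4.7510] v=[-1.4858]
Step 8: x=[4.2736] v=[-1.5915]
Step 9: x=[3.7756] v=[-1.6599]
Step 10: x=[3.2688] v=[-1.6893]
Step 11: x=[2.7651] v=[-1.6790]
Step 12: x=[2.2763] v=[-1.6293]
Step 13: x=[1.8139] v=[-1.5414]
Step 14: x=[1.3887] v=[-1.4173]
Step 15: x=[1.0107] v=[-1.2599]
Step 16: x=[0.6888] v=[-1.0729]
Step 17: x=[0.4306] v=[-0.8607]
Step 18: x=[0.2421] v=[-0.6283]
Step 19: x=[0.1277] v=[-0.3812]
Step 20: x=[0.0902] v=[-0.1251]
Step 21: x=[0.1304] v=[0.1339]
First v>=0 after going negative at step 21, time=6.3000

Answer: 6.3000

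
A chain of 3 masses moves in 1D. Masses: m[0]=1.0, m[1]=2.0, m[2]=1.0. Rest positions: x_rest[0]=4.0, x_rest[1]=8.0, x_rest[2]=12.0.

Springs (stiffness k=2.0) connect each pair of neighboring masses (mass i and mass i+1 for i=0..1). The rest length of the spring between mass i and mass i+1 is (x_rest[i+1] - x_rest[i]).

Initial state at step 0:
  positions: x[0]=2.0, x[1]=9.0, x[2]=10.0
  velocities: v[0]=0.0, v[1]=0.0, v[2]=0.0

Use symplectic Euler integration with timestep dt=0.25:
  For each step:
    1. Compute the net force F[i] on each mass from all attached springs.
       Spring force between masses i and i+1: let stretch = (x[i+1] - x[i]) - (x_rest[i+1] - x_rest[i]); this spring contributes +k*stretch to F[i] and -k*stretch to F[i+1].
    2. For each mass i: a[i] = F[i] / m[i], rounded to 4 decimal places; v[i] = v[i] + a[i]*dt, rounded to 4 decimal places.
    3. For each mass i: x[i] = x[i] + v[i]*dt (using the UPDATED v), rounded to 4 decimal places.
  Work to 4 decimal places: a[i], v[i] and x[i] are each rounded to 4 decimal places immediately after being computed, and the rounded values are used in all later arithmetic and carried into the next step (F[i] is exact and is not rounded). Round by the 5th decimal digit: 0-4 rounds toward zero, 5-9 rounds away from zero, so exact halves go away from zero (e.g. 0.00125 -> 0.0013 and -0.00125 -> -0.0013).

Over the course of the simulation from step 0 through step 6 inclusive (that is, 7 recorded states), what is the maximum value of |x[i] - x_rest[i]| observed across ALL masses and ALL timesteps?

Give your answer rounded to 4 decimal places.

Step 0: x=[2.0000 9.0000 10.0000] v=[0.0000 0.0000 0.0000]
Step 1: x=[2.3750 8.6250 10.3750] v=[1.5000 -1.5000 1.5000]
Step 2: x=[3.0313 7.9688 11.0313] v=[2.6250 -2.6250 2.6250]
Step 3: x=[3.8048 7.1954 11.8048] v=[3.0938 -3.0938 3.0938]
Step 4: x=[4.5021 6.4981 12.5021] v=[2.7891 -2.7891 2.7891]
Step 5: x=[4.9489 6.0513 12.9489] v=[1.7871 -1.7871 1.7871]
Step 6: x=[5.0335 5.9667 13.0335] v=[0.3383 -0.3383 0.3383]
Max displacement = 2.0333

Answer: 2.0333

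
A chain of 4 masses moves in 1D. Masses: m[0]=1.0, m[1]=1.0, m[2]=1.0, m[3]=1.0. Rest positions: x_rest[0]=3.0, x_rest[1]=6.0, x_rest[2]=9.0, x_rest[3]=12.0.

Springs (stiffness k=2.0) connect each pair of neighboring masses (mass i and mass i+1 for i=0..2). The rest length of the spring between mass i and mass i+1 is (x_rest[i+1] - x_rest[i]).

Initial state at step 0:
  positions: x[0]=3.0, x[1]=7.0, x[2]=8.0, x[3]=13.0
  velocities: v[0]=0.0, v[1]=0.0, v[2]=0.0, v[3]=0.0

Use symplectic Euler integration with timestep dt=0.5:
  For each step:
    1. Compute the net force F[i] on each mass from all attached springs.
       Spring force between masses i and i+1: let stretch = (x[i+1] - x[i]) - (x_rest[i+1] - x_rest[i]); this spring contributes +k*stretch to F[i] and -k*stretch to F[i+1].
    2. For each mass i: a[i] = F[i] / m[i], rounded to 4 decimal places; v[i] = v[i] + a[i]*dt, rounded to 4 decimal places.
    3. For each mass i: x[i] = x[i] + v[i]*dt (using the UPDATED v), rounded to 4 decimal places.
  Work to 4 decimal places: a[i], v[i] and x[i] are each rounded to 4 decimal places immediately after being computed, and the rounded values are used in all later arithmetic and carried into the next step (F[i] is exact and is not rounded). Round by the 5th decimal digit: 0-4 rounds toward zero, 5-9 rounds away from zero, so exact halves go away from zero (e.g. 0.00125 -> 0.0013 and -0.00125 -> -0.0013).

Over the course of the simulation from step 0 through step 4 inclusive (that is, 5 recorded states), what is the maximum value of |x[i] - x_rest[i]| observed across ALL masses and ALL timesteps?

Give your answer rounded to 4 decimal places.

Answer: 1.7500

Derivation:
Step 0: x=[3.0000 7.0000 8.0000 13.0000] v=[0.0000 0.0000 0.0000 0.0000]
Step 1: x=[3.5000 5.5000 10.0000 12.0000] v=[1.0000 -3.0000 4.0000 -2.0000]
Step 2: x=[3.5000 5.2500 10.7500 11.5000] v=[0.0000 -0.5000 1.5000 -1.0000]
Step 3: x=[2.8750 6.8750 9.1250 12.1250] v=[-1.2500 3.2500 -3.2500 1.2500]
Step 4: x=[2.7500 7.6250 7.8750 12.7500] v=[-0.2500 1.5000 -2.5000 1.2500]
Max displacement = 1.7500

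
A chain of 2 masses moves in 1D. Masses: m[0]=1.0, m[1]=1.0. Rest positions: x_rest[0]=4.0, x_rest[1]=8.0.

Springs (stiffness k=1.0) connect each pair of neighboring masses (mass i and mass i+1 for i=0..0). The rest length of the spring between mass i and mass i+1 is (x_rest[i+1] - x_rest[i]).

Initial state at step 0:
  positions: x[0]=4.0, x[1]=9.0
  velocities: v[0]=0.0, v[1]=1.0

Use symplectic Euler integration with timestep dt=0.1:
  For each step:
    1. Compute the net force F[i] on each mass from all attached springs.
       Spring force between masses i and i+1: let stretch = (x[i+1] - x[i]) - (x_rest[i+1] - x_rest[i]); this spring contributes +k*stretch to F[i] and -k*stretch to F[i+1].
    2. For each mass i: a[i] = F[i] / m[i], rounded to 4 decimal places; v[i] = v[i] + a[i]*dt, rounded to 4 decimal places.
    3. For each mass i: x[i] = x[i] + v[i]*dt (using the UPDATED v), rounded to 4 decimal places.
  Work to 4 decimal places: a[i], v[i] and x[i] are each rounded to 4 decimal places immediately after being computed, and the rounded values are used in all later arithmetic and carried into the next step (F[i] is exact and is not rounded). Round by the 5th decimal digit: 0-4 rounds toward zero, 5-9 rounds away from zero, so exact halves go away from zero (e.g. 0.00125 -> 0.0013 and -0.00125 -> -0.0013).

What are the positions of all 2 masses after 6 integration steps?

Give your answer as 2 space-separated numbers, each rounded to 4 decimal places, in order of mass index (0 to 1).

Step 0: x=[4.0000 9.0000] v=[0.0000 1.0000]
Step 1: x=[4.0100 9.0900] v=[0.1000 0.9000]
Step 2: x=[4.0308 9.1692] v=[0.2080 0.7920]
Step 3: x=[4.0630 9.2370] v=[0.3218 0.6782]
Step 4: x=[4.1069 9.2931] v=[0.4392 0.5608]
Step 5: x=[4.1627 9.3373] v=[0.5578 0.4422]
Step 6: x=[4.2302 9.3698] v=[0.6753 0.3247]

Answer: 4.2302 9.3698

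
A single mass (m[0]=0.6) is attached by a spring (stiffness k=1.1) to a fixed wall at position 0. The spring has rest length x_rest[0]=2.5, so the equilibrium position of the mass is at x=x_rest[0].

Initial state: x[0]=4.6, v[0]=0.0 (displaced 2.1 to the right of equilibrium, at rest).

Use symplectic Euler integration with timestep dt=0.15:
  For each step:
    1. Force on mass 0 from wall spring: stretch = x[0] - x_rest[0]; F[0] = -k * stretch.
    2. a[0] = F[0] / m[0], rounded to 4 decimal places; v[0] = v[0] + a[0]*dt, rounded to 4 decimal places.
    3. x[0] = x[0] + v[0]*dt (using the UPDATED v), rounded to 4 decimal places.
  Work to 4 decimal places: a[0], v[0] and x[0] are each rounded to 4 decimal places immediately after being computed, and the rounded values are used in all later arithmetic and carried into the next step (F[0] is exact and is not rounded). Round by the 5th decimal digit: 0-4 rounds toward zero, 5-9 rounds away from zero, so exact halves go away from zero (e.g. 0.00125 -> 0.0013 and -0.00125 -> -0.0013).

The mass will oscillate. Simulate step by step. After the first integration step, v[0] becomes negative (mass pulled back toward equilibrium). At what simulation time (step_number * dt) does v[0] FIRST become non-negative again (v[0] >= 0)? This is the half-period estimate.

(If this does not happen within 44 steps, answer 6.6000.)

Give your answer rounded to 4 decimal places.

Step 0: x=[4.6000] v=[0.0000]
Step 1: x=[4.5134] v=[-0.5775]
Step 2: x=[4.3437] v=[-1.1312]
Step 3: x=[4.0980] v=[-1.6382]
Step 4: x=[3.7863] v=[-2.0777]
Step 5: x=[3.4216] v=[-2.4314]
Step 6: x=[3.0189] v=[-2.6848]
Step 7: x=[2.5948] v=[-2.8275]
Step 8: x=[2.1668] v=[-2.8536]
Step 9: x=[1.7525] v=[-2.7620]
Step 10: x=[1.3690] v=[-2.5564]
Step 11: x=[1.0322] v=[-2.2454]
Step 12: x=[0.7559] v=[-1.8418]
Step 13: x=[0.5516] v=[-1.3622]
Step 14: x=[0.4276] v=[-0.8264]
Step 15: x=[0.3891] v=[-0.2565]
Step 16: x=[0.4377] v=[0.3240]
First v>=0 after going negative at step 16, time=2.4000

Answer: 2.4000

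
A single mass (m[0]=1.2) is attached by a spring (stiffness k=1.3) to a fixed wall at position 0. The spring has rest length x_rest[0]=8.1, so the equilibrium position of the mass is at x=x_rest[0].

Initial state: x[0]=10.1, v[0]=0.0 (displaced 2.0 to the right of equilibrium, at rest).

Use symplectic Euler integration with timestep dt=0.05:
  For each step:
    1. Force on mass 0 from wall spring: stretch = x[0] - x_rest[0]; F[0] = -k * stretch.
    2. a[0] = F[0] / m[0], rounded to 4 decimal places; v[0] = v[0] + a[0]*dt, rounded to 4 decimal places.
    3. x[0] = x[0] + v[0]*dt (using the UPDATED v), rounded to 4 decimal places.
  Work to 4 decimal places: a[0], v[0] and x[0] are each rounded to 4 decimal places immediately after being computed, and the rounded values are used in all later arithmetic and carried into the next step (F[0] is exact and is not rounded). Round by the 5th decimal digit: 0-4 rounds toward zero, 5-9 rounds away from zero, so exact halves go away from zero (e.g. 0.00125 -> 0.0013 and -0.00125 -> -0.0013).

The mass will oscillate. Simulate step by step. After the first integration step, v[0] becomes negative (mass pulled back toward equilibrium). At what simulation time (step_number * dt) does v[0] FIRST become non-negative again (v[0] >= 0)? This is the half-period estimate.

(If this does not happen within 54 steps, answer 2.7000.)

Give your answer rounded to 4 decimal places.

Step 0: x=[10.1000] v=[0.0000]
Step 1: x=[10.0946] v=[-0.1083]
Step 2: x=[10.0838] v=[-0.2163]
Step 3: x=[10.0676] v=[-0.3238]
Step 4: x=[10.0461] v=[-0.4304]
Step 5: x=[10.0193] v=[-0.5358]
Step 6: x=[9.9873] v=[-0.6398]
Step 7: x=[9.9502] v=[-0.7420]
Step 8: x=[9.9081] v=[-0.8422]
Step 9: x=[9.8611] v=[-0.9401]
Step 10: x=[9.8093] v=[-1.0355]
Step 11: x=[9.7529] v=[-1.1281]
Step 12: x=[9.6920] v=[-1.2176]
Step 13: x=[9.6268] v=[-1.3038]
Step 14: x=[9.5575] v=[-1.3865]
Step 15: x=[9.4842] v=[-1.4655]
Step 16: x=[9.4072] v=[-1.5405]
Step 17: x=[9.3266] v=[-1.6113]
Step 18: x=[9.2427] v=[-1.6777]
Step 19: x=[9.1557] v=[-1.7396]
Step 20: x=[9.0659] v=[-1.7968]
Step 21: x=[8.9734] v=[-1.8491]
Step 22: x=[8.8786] v=[-1.8964]
Step 23: x=[8.7817] v=[-1.9386]
Step 24: x=[8.6829] v=[-1.9755]
Step 25: x=[8.5825] v=[-2.0071]
Step 26: x=[8.4808] v=[-2.0332]
Step 27: x=[8.3781] v=[-2.0538]
Step 28: x=[8.2747] v=[-2.0689]
Step 29: x=[8.1708] v=[-2.0784]
Step 30: x=[8.0667] v=[-2.0822]
Step 31: x=[7.9627] v=[-2.0804]
Step 32: x=[7.8591] v=[-2.0730]
Step 33: x=[7.7561] v=[-2.0600]
Step 34: x=[7.6540] v=[-2.0414]
Step 35: x=[7.5531] v=[-2.0172]
Step 36: x=[7.4537] v=[-1.9876]
Step 37: x=[7.3561] v=[-1.9526]
Step 38: x=[7.2605] v=[-1.9123]
Step 39: x=[7.1672] v=[-1.8668]
Step 40: x=[7.0764] v=[-1.8163]
Step 41: x=[6.9884] v=[-1.7609]
Step 42: x=[6.9034] v=[-1.7007]
Step 43: x=[6.8216] v=[-1.6359]
Step 44: x=[6.7433] v=[-1.5667]
Step 45: x=[6.6686] v=[-1.4932]
Step 46: x=[6.5978] v=[-1.4157]
Step 47: x=[6.5311] v=[-1.3343]
Step 48: x=[6.4686] v=[-1.2493]
Step 49: x=[6.4106] v=[-1.1609]
Step 50: x=[6.3571] v=[-1.0694]
Step 51: x=[6.3084] v=[-0.9750]
Step 52: x=[6.2645] v=[-0.8780]
Step 53: x=[6.2256] v=[-0.7786]
Step 54: x=[6.1917] v=[-0.6771]
v[0] did not become non-negative within 54 steps; using fallback time=2.7000

Answer: 2.7000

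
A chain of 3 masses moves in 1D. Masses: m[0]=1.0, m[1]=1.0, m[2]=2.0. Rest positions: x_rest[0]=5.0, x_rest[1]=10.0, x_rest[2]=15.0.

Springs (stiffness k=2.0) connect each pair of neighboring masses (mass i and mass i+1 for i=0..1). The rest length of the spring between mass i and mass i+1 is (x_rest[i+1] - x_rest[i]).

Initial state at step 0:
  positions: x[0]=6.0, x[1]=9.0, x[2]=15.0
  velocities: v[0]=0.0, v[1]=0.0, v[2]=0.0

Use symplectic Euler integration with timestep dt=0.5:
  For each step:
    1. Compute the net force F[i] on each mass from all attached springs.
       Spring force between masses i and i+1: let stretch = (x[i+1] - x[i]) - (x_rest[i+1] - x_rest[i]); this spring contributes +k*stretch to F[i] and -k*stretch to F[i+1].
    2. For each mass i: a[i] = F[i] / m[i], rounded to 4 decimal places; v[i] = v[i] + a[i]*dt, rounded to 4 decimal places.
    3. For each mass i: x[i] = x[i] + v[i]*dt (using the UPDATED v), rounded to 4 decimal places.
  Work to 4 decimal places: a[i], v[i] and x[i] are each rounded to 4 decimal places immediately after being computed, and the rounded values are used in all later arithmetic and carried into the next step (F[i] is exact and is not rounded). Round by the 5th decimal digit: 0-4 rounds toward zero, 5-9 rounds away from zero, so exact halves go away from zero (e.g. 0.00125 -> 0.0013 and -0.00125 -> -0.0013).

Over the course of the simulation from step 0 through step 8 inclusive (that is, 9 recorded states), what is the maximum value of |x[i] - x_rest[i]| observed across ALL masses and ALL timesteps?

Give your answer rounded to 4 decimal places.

Step 0: x=[6.0000 9.0000 15.0000] v=[0.0000 0.0000 0.0000]
Step 1: x=[5.0000 10.5000 14.7500] v=[-2.0000 3.0000 -0.5000]
Step 2: x=[4.2500 11.3750 14.6875] v=[-1.5000 1.7500 -0.1250]
Step 3: x=[4.5625 10.3438 15.0469] v=[0.6250 -2.0625 0.7188]
Step 4: x=[5.2657 8.7735 15.4806] v=[1.4063 -3.1407 0.8673]
Step 5: x=[5.2228 8.8028 15.4875] v=[-0.0859 0.0586 0.0138]
Step 6: x=[4.4699 10.3845 15.0732] v=[-1.5059 3.1633 -0.8286]
Step 7: x=[4.1743 11.3532 14.7367] v=[-0.5913 1.9374 -0.6730]
Step 8: x=[4.9681 10.4242 14.8044] v=[1.5876 -1.8580 0.1353]
Max displacement = 1.3750

Answer: 1.3750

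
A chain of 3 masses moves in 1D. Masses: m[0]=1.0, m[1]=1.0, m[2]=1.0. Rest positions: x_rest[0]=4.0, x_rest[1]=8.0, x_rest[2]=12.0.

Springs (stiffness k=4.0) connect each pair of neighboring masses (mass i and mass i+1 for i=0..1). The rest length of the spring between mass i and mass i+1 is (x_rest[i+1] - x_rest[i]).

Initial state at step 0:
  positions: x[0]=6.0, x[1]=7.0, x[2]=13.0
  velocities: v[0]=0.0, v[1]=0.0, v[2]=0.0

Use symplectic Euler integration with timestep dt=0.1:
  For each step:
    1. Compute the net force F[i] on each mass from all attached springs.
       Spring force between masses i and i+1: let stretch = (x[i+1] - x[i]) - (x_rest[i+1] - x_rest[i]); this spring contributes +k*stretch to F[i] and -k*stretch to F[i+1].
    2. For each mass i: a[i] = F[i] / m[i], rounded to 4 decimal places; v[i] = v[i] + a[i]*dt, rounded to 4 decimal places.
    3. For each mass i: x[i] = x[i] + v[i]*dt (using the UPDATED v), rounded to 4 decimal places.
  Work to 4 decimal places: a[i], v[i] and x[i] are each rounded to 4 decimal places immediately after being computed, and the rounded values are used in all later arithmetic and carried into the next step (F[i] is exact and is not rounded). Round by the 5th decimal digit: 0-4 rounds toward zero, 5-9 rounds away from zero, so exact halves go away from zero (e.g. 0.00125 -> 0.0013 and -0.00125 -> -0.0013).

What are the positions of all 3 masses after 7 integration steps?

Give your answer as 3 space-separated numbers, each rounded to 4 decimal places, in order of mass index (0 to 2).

Step 0: x=[6.0000 7.0000 13.0000] v=[0.0000 0.0000 0.0000]
Step 1: x=[5.8800 7.2000 12.9200] v=[-1.2000 2.0000 -0.8000]
Step 2: x=[5.6528 7.5760 12.7712] v=[-2.2720 3.7600 -1.4880]
Step 3: x=[5.3425 8.0829 12.5746] v=[-3.1027 5.0688 -1.9661]
Step 4: x=[4.9819 8.6598 12.3583] v=[-3.6065 5.7693 -2.1628]
Step 5: x=[4.6084 9.2376 12.1541] v=[-3.7353 5.7775 -2.0422]
Step 6: x=[4.2600 9.7468 11.9932] v=[-3.4836 5.0924 -1.6088]
Step 7: x=[3.9711 10.1264 11.9025] v=[-2.8889 3.7962 -0.9074]

Answer: 3.9711 10.1264 11.9025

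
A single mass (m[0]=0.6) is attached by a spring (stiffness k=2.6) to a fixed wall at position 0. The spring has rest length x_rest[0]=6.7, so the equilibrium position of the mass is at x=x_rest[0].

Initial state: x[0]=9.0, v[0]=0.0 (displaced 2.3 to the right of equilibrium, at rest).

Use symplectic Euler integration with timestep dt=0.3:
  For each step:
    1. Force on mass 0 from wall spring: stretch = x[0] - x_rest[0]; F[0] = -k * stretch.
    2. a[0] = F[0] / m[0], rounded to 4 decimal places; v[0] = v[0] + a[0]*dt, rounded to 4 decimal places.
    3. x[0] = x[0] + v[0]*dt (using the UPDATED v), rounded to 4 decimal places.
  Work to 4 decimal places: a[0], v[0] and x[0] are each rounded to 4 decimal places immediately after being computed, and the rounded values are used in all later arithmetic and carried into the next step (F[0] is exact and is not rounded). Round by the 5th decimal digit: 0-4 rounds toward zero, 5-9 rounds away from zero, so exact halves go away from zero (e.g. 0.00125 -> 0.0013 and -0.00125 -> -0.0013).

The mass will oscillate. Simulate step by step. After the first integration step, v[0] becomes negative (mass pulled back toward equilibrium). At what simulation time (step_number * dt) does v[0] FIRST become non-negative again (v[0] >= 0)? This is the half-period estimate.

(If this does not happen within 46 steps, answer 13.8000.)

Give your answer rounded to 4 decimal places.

Answer: 1.5000

Derivation:
Step 0: x=[9.0000] v=[0.0000]
Step 1: x=[8.1030] v=[-2.9900]
Step 2: x=[6.6588] v=[-4.8139]
Step 3: x=[5.2307] v=[-4.7604]
Step 4: x=[4.3756] v=[-2.8503]
Step 5: x=[4.4270] v=[0.1714]
First v>=0 after going negative at step 5, time=1.5000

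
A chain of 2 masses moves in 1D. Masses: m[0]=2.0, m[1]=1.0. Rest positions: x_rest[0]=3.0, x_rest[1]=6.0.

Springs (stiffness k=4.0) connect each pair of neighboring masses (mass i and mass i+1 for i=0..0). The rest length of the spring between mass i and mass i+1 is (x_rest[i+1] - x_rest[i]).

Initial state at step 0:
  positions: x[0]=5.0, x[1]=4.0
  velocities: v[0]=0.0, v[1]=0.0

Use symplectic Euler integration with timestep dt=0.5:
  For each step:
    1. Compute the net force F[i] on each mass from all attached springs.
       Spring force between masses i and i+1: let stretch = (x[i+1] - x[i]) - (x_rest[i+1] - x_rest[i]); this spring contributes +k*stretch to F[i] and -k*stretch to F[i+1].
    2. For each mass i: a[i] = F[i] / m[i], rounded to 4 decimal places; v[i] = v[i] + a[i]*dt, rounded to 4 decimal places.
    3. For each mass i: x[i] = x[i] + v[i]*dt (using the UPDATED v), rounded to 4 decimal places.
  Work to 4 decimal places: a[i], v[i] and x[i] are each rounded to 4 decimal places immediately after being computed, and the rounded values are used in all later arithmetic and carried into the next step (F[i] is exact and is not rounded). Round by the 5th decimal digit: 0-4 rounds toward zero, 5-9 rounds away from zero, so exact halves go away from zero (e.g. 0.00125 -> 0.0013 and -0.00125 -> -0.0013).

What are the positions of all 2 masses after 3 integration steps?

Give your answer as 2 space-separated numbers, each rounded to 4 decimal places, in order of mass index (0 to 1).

Step 0: x=[5.0000 4.0000] v=[0.0000 0.0000]
Step 1: x=[3.0000 8.0000] v=[-4.0000 8.0000]
Step 2: x=[2.0000 10.0000] v=[-2.0000 4.0000]
Step 3: x=[3.5000 7.0000] v=[3.0000 -6.0000]

Answer: 3.5000 7.0000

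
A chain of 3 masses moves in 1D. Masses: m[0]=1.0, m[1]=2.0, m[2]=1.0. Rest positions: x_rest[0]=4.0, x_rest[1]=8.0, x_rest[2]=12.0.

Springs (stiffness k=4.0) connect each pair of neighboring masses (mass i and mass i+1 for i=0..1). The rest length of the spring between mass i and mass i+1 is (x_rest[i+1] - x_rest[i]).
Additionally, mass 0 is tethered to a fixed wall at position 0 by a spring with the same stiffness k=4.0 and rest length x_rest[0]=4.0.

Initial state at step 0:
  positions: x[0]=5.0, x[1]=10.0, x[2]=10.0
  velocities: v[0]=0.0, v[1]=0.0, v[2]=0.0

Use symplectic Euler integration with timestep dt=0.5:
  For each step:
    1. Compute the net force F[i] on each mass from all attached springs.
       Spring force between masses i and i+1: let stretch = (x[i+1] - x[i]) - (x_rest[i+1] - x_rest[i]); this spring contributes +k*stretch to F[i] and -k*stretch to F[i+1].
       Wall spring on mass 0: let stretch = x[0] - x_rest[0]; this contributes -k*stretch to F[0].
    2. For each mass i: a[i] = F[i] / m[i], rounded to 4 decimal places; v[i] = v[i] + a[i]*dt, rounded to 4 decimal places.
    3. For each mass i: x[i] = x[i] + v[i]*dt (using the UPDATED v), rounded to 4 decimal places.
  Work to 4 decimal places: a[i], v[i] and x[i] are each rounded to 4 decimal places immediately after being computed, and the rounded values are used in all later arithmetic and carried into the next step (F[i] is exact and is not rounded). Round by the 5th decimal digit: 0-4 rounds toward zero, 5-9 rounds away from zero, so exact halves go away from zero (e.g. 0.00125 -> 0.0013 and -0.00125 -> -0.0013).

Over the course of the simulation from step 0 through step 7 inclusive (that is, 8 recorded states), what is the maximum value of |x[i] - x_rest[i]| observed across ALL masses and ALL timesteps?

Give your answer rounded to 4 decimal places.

Answer: 3.5000

Derivation:
Step 0: x=[5.0000 10.0000 10.0000] v=[0.0000 0.0000 0.0000]
Step 1: x=[5.0000 7.5000 14.0000] v=[0.0000 -5.0000 8.0000]
Step 2: x=[2.5000 7.0000 15.5000] v=[-5.0000 -1.0000 3.0000]
Step 3: x=[2.0000 8.5000 12.5000] v=[-1.0000 3.0000 -6.0000]
Step 4: x=[6.0000 8.7500 9.5000] v=[8.0000 0.5000 -6.0000]
Step 5: x=[6.7500 8.0000 9.7500] v=[1.5000 -1.5000 0.5000]
Step 6: x=[2.0000 7.5000 12.2500] v=[-9.5000 -1.0000 5.0000]
Step 7: x=[0.7500 6.6250 14.0000] v=[-2.5000 -1.7500 3.5000]
Max displacement = 3.5000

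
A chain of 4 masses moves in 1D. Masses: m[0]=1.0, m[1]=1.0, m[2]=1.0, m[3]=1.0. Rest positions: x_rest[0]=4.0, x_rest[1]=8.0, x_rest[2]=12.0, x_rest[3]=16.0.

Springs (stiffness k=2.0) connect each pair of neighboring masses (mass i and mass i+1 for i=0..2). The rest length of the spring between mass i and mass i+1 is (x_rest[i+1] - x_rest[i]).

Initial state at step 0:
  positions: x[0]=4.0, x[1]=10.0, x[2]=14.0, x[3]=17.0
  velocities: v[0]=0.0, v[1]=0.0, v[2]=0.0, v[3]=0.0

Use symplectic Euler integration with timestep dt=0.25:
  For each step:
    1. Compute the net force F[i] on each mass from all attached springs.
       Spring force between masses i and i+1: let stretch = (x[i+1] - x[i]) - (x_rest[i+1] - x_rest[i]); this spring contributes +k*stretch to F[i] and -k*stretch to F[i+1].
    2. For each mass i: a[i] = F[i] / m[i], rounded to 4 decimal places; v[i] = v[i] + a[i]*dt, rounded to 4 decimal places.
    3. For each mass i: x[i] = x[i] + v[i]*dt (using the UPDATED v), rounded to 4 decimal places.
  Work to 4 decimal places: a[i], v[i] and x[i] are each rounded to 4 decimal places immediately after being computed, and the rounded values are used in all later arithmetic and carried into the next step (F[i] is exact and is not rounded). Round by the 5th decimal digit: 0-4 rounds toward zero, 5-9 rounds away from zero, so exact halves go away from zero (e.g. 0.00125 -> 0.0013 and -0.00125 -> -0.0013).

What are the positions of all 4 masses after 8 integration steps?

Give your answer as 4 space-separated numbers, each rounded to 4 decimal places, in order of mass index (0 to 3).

Answer: 5.7902 9.2078 12.6651 17.3370

Derivation:
Step 0: x=[4.0000 10.0000 14.0000 17.0000] v=[0.0000 0.0000 0.0000 0.0000]
Step 1: x=[4.2500 9.7500 13.8750 17.1250] v=[1.0000 -1.0000 -0.5000 0.5000]
Step 2: x=[4.6875 9.3281 13.6406 17.3438] v=[1.7500 -1.6875 -0.9375 0.8750]
Step 3: x=[5.2051 8.8652 13.3301 17.5997] v=[2.0703 -1.8516 -1.2422 1.0234]
Step 4: x=[5.6802 8.5029 12.9951 17.8219] v=[1.9004 -1.4492 -1.3399 0.8886]
Step 5: x=[6.0082 8.3493 12.7020 17.9407] v=[1.3118 -0.6145 -1.1726 0.4752]
Step 6: x=[6.1288 8.4471 12.5196 17.9047] v=[0.4824 0.3913 -0.7296 -0.1442]
Step 7: x=[6.0392 8.7642 12.5013 17.6955] v=[-0.3585 1.2684 -0.0733 -0.8368]
Step 8: x=[5.7902 9.2078 12.6651 17.3370] v=[-0.9960 1.7745 0.6553 -1.4339]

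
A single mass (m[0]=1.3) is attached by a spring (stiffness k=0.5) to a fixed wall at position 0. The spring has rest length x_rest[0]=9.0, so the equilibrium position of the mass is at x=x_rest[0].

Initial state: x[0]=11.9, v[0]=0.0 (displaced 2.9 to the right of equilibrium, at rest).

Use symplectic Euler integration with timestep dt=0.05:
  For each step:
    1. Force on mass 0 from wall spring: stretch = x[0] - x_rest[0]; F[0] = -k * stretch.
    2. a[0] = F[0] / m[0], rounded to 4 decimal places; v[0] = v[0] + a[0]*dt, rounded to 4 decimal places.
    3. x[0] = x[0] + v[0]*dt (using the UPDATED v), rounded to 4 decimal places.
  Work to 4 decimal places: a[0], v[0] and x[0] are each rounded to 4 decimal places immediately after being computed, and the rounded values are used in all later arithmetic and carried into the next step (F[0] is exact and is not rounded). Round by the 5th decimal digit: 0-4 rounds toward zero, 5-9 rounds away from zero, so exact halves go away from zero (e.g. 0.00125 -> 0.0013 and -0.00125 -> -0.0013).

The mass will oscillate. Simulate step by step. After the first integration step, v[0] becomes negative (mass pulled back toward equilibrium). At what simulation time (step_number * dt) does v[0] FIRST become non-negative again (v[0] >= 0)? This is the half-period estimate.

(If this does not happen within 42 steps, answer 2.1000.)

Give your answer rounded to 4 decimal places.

Step 0: x=[11.9000] v=[0.0000]
Step 1: x=[11.8972] v=[-0.0558]
Step 2: x=[11.8916] v=[-0.1115]
Step 3: x=[11.8832] v=[-0.1671]
Step 4: x=[11.8721] v=[-0.2225]
Step 5: x=[11.8582] v=[-0.2777]
Step 6: x=[11.8416] v=[-0.3327]
Step 7: x=[11.8222] v=[-0.3873]
Step 8: x=[11.8001] v=[-0.4416]
Step 9: x=[11.7753] v=[-0.4955]
Step 10: x=[11.7479] v=[-0.5489]
Step 11: x=[11.7178] v=[-0.6017]
Step 12: x=[11.6851] v=[-0.6540]
Step 13: x=[11.6498] v=[-0.7056]
Step 14: x=[11.6120] v=[-0.7566]
Step 15: x=[11.5717] v=[-0.8068]
Step 16: x=[11.5289] v=[-0.8563]
Step 17: x=[11.4837] v=[-0.9049]
Step 18: x=[11.4361] v=[-0.9527]
Step 19: x=[11.3861] v=[-0.9996]
Step 20: x=[11.3338] v=[-1.0455]
Step 21: x=[11.2793] v=[-1.0904]
Step 22: x=[11.2226] v=[-1.1342]
Step 23: x=[11.1638] v=[-1.1769]
Step 24: x=[11.1029] v=[-1.2185]
Step 25: x=[11.0400] v=[-1.2589]
Step 26: x=[10.9751] v=[-1.2981]
Step 27: x=[10.9083] v=[-1.3361]
Step 28: x=[10.8397] v=[-1.3728]
Step 29: x=[10.7693] v=[-1.4082]
Step 30: x=[10.6972] v=[-1.4422]
Step 31: x=[10.6235] v=[-1.4748]
Step 32: x=[10.5482] v=[-1.5060]
Step 33: x=[10.4714] v=[-1.5358]
Step 34: x=[10.3932] v=[-1.5641]
Step 35: x=[10.3137] v=[-1.5909]
Step 36: x=[10.2329] v=[-1.6162]
Step 37: x=[10.1509] v=[-1.6399]
Step 38: x=[10.0678] v=[-1.6620]
Step 39: x=[9.9837] v=[-1.6825]
Step 40: x=[9.8986] v=[-1.7014]
Step 41: x=[9.8127] v=[-1.7187]
Step 42: x=[9.7260] v=[-1.7343]
v[0] did not become non-negative within 42 steps; using fallback time=2.1000

Answer: 2.1000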